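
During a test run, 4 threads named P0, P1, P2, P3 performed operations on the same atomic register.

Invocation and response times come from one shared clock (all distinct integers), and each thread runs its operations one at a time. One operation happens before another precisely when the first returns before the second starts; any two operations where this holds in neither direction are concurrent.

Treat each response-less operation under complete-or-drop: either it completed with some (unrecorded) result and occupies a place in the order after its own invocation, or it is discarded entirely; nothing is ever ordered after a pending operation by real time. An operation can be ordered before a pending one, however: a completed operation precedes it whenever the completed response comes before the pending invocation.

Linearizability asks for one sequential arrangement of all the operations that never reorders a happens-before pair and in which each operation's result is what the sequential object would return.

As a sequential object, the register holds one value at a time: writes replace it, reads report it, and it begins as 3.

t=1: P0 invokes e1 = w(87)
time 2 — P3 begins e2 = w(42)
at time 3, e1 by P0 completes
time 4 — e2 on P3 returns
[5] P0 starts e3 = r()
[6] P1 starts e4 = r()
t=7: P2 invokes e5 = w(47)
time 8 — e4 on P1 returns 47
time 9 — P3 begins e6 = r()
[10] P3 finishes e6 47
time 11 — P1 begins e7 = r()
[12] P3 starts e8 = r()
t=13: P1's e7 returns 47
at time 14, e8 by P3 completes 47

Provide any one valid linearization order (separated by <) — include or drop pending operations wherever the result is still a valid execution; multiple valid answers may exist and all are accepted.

1. e1 w(87), leaving value 87
2. e2 w(42), leaving value 42
3. e3 r() (pending, included), leaving value 42
4. e5 w(47) (pending, included), leaving value 47
5. e4 r() → 47, leaving value 47
6. e6 r() → 47, leaving value 47
7. e7 r() → 47, leaving value 47
8. e8 r() → 47, leaving value 47

e1 < e2 < e3 < e5 < e4 < e6 < e7 < e8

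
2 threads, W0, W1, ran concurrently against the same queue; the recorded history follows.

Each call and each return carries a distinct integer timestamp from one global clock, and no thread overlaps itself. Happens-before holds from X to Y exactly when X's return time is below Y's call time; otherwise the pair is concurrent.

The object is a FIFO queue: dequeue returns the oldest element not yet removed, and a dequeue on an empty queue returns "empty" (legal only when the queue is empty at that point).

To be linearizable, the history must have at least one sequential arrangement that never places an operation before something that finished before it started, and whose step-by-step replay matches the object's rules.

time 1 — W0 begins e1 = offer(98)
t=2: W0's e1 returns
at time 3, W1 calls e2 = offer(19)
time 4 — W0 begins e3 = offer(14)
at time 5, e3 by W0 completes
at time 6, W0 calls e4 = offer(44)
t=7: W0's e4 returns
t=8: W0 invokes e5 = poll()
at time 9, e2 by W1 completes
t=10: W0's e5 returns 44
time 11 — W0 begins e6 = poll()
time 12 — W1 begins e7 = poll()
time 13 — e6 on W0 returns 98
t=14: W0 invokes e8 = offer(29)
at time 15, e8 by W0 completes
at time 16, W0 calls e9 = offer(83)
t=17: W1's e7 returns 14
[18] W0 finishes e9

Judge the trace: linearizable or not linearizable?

events 1..9 are fine; event 10 — the response of e5 at time 10 — makes the prefix non-linearizable
no legal order exists: 4 real-time-consistent candidates over 5 completed queue operations, all rejected
for example e1, e2, e3, e4, e5 fails at step 5: e5 poll() → 44 is not legal there
for example e1, e3, e2, e4, e5 fails at step 5: e5 poll() → 44 is not legal there

not linearizable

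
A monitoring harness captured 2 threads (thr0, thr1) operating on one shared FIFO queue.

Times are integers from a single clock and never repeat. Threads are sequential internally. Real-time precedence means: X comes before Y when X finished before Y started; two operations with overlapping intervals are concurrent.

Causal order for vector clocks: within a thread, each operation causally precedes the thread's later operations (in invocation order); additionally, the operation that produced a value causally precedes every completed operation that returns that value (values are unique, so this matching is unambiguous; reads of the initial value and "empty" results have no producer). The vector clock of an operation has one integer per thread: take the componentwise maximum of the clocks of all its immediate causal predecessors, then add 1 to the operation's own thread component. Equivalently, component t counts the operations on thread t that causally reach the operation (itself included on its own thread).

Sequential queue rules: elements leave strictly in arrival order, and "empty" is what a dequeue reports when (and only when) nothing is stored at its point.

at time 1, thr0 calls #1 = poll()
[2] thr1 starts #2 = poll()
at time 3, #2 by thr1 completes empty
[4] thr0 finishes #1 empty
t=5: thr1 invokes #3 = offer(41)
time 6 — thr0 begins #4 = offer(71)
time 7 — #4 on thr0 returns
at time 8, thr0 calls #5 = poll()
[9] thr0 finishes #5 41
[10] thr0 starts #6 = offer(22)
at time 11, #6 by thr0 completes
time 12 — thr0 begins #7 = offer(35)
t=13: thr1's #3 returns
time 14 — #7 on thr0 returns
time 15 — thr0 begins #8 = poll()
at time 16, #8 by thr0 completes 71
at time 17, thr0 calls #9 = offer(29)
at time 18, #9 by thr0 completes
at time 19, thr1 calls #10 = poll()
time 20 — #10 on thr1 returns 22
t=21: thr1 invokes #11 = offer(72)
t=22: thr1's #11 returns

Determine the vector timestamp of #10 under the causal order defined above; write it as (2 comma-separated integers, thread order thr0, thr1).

#2 (invocation 2): nothing precedes it; thr1's component alone gives (0, 1)
#1 (invocation 1): nothing precedes it; thr0's component alone gives (1, 0)
#3, invoked 5, takes VC(#2)=(0, 1) under max, adds 1 for thr1 → (0, 2)
#4, invoked 6, takes VC(#1)=(1, 0) under max, adds 1 for thr0 → (2, 0)
#5, invoked 8, takes VC(#3)=(0, 2), VC(#4)=(2, 0) under max, adds 1 for thr0 → (3, 2)
#6, invoked 10, takes VC(#5)=(3, 2) under max, adds 1 for thr0 → (4, 2)
#10, invoked 19, takes VC(#3)=(0, 2), VC(#6)=(4, 2) under max, adds 1 for thr1 → (4, 3)
#7, invoked 12, takes VC(#6)=(4, 2) under max, adds 1 for thr0 → (5, 2)
#11, invoked 21, takes VC(#10)=(4, 3) under max, adds 1 for thr1 → (4, 4)
#8, invoked 15, takes VC(#4)=(2, 0), VC(#7)=(5, 2) under max, adds 1 for thr0 → (6, 2)
#9, invoked 17, takes VC(#8)=(6, 2) under max, adds 1 for thr0 → (7, 2)
target: VC(#10) = (4, 3)

(4, 3)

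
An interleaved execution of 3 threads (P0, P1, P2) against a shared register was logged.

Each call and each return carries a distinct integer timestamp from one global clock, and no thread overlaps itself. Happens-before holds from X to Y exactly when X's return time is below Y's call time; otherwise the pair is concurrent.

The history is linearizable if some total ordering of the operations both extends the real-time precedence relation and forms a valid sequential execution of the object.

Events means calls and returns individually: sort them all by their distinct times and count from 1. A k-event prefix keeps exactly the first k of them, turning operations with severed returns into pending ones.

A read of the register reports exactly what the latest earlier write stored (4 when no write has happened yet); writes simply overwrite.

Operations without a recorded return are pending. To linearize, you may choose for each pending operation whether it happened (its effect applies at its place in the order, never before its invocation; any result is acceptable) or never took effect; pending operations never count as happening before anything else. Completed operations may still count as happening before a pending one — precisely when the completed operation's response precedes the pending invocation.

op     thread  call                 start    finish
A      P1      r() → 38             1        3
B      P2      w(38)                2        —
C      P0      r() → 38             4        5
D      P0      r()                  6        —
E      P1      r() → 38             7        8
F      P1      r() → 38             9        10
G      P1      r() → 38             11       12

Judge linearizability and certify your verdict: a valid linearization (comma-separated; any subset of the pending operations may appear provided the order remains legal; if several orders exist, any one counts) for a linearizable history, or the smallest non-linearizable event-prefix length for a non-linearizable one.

linearizable — witness: B, A, C, D, E, F, G

step 1: B w(38) (pending, included) — value 38
step 2: A r() → 38 — value 38
step 3: C r() → 38 — value 38
step 4: D r() (pending, included) — value 38
step 5: E r() → 38 — value 38
step 6: F r() → 38 — value 38
step 7: G r() → 38 — value 38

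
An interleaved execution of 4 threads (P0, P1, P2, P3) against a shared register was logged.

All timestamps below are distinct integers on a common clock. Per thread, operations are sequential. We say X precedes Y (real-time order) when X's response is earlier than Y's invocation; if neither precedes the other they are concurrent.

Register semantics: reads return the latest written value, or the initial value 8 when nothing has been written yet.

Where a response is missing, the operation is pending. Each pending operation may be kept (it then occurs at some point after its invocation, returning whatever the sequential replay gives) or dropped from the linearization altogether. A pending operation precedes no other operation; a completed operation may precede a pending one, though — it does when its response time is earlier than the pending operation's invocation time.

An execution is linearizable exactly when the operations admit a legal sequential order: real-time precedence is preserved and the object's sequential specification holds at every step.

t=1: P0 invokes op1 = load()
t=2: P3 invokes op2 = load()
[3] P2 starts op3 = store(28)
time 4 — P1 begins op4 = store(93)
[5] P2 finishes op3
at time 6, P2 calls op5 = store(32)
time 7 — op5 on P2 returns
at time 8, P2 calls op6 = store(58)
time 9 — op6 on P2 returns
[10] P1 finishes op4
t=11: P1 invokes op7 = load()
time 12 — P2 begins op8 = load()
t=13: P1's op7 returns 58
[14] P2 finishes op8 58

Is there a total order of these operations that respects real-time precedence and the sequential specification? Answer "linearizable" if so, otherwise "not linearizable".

witness order: op1, op2, op3, op4, op5, op6, op7, op8
step 1: op1 load() (pending, included) — value 8
step 2: op2 load() (pending, included) — value 8
step 3: op3 store(28) — value 28
step 4: op4 store(93) — value 93
step 5: op5 store(32) — value 32
step 6: op6 store(58) — value 58
step 7: op7 load() → 58 — value 58
step 8: op8 load() → 58 — value 58

linearizable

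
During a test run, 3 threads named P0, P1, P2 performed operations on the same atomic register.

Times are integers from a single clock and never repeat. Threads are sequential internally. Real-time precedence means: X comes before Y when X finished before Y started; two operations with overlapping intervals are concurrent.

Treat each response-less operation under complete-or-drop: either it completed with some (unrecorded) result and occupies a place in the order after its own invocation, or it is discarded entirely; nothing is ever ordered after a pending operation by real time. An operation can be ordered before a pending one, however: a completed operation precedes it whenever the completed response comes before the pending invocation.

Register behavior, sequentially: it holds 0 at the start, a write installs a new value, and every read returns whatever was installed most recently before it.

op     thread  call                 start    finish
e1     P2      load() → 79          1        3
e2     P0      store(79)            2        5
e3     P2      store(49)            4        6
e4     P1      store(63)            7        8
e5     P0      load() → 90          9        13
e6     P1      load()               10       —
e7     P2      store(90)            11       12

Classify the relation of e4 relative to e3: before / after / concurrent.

e4 spans [7,8], e3 spans [4,6]
resp(e3)=6 < inv(e4)=7

after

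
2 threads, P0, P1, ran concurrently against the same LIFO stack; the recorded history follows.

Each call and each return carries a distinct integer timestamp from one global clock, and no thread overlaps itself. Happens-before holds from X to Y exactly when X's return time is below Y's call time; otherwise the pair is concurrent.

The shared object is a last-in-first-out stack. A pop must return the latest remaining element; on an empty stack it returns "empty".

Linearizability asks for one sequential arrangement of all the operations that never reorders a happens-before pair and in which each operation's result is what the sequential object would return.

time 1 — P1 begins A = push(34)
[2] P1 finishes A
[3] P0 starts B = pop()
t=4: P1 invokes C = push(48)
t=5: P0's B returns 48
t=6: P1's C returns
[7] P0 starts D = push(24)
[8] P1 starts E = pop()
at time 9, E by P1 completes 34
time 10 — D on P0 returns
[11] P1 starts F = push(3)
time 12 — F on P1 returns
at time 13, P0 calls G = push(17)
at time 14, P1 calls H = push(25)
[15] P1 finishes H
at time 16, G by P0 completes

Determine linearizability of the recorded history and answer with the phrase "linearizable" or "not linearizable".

linearizable

witness order: A, C, B, E, D, F, G, H
1. A push(34), leaving stack <34>
2. C push(48), leaving stack <34,48>
3. B pop() → 48, leaving stack <34>
4. E pop() → 34, leaving stack <>
5. D push(24), leaving stack <24>
6. F push(3), leaving stack <24,3>
7. G push(17), leaving stack <24,3,17>
8. H push(25), leaving stack <24,3,17,25>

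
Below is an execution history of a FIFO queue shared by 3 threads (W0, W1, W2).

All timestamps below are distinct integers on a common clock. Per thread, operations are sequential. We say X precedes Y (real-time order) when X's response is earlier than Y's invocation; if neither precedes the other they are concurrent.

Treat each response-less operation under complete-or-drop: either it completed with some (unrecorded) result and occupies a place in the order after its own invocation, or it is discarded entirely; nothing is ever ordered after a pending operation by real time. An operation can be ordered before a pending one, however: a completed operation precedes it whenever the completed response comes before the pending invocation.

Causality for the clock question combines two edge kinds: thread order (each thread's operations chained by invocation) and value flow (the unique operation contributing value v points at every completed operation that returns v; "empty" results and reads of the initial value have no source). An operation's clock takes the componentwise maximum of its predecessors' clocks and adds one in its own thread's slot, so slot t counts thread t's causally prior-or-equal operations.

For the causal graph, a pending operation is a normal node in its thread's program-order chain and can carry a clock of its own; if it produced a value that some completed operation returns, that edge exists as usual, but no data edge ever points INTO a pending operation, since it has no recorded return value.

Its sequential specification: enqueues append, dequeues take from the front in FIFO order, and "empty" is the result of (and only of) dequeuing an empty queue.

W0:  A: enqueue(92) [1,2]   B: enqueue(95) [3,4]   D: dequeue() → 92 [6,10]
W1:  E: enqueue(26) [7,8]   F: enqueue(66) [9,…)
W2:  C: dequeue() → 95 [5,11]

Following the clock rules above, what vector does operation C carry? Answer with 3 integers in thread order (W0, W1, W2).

E, invoked 7, has no incoming edges; only W1's bump applies → (0, 1, 0)
A, invoked 1, has no incoming edges; only W0's bump applies → (1, 0, 0)
VC(F, invoked at 9): max of VC(E)=(0, 1, 0), then +1 on thread W1 → (0, 2, 0)
VC(B, invoked at 3): max of VC(A)=(1, 0, 0), then +1 on thread W0 → (2, 0, 0)
VC(C, invoked at 5): max of VC(B)=(2, 0, 0), then +1 on thread W2 → (2, 0, 1)
VC(D, invoked at 6): max of VC(A)=(1, 0, 0), VC(B)=(2, 0, 0), then +1 on thread W0 → (3, 0, 0)
target: VC(C) = (2, 0, 1)

(2, 0, 1)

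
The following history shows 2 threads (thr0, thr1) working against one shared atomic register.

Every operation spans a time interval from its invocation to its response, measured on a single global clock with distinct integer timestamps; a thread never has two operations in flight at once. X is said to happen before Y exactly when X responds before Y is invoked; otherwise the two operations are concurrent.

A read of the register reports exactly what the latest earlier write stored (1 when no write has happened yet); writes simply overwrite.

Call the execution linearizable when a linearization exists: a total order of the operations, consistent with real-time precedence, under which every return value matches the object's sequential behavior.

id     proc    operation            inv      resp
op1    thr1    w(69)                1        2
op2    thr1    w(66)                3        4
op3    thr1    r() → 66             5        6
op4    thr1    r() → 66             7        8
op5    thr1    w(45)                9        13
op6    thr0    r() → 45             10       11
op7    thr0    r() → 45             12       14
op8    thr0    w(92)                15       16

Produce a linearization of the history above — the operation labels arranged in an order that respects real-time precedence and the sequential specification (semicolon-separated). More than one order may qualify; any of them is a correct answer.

op1; op2; op3; op4; op5; op6; op7; op8

after step 1 (op1 w(69)): value 69
after step 2 (op2 w(66)): value 66
after step 3 (op3 r() → 66): value 66
after step 4 (op4 r() → 66): value 66
after step 5 (op5 w(45)): value 45
after step 6 (op6 r() → 45): value 45
after step 7 (op7 r() → 45): value 45
after step 8 (op8 w(92)): value 92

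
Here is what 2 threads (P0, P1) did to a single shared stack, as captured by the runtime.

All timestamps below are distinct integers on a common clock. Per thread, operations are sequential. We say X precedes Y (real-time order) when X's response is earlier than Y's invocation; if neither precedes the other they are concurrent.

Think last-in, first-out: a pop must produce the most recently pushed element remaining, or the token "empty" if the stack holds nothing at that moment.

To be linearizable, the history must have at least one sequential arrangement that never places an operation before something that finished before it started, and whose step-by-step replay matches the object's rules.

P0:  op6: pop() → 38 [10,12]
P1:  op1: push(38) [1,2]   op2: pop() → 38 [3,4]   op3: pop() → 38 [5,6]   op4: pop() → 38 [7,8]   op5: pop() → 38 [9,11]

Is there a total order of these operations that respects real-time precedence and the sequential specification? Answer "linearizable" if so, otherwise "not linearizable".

not linearizable

events 1..5 are fine; event 6 — the response of op3 at time 6 — makes the prefix non-linearizable
one real-time candidate order over the 3 completed operations — the stack replay rejects it
e.g. op1, op2, op3: illegal at step 3, since op3 pop() → 38 cannot apply there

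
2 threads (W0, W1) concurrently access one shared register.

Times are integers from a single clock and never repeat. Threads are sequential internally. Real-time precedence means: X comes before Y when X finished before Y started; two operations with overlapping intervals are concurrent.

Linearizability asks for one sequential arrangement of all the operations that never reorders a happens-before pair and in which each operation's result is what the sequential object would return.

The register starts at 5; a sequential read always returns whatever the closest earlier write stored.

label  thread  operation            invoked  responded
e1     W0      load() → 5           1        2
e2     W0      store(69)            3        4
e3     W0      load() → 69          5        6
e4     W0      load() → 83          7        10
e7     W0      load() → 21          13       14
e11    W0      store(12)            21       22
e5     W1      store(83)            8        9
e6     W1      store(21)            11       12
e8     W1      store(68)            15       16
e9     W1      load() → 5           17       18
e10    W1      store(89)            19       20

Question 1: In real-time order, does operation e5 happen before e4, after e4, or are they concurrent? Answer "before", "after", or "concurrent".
Answer: concurrent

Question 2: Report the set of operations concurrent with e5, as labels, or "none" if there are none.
Answer: e4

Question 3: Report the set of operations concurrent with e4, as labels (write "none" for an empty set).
Answer: e5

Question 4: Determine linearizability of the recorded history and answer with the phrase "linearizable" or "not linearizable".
cut after 17 events: linearizable; cut after 18 events (e9 responds, time 18): not linearizable
2 orders of the 9 completed register ops respect real time; none is legal
one such order, e1, e2, e3, e4, e5, e6, e7, e8, e9, breaks at step 4 where e4 load() → 83 is illegal
one such order, e1, e2, e3, e5, e4, e6, e7, e8, e9, breaks at step 9 where e9 load() → 5 is illegal

not linearizable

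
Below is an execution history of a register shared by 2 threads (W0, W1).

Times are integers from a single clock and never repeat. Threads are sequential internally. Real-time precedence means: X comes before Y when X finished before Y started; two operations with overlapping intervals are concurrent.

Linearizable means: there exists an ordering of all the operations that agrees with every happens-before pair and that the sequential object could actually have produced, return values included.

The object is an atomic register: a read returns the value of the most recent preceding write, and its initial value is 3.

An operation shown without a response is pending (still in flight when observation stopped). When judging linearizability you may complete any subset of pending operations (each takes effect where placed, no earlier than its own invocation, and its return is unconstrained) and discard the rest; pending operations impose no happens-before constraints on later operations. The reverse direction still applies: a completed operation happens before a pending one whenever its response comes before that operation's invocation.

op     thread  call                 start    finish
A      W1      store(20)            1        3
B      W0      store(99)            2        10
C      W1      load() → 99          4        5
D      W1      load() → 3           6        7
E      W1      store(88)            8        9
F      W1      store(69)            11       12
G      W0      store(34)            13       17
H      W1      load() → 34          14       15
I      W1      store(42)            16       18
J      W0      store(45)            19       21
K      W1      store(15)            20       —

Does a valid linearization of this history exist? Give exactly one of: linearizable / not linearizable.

already the first 7 events (up to D's response at time 7) admit no linearization; the first 6 still do
exhaustive check: the 3 completed register ops admit one real-time order; illegal
no escape via the 1 pending operation (B): every completion choice fails
sample order A, C, D (pending dropped) stalls at step 2 — C load() → 99 has no legal effect

not linearizable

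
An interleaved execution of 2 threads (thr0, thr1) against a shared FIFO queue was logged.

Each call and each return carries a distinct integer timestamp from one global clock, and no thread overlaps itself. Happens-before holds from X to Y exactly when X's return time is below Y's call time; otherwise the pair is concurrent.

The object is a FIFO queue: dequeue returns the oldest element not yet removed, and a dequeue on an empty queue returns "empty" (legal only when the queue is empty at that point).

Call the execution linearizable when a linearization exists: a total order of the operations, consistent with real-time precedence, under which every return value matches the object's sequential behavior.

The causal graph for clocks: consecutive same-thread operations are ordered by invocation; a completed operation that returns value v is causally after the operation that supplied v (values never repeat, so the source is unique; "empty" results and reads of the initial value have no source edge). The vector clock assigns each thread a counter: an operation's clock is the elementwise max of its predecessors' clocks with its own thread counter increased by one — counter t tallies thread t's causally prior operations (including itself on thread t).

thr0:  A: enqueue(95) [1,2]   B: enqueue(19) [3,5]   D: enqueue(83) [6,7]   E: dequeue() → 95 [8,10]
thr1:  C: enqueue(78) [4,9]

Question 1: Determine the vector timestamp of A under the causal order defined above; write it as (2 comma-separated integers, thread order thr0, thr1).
Answer: (1, 0)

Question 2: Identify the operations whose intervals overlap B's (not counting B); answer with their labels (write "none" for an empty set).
Answer: C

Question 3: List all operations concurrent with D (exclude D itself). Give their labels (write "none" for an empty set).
Answer: C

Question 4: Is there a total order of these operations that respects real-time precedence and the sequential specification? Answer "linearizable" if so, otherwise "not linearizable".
witness order: A, B, C, D, E
1. A enqueue(95), leaving queue <95>
2. B enqueue(19), leaving queue <95,19>
3. C enqueue(78), leaving queue <95,19,78>
4. D enqueue(83), leaving queue <95,19,78,83>
5. E dequeue() → 95, leaving queue <19,78,83>

linearizable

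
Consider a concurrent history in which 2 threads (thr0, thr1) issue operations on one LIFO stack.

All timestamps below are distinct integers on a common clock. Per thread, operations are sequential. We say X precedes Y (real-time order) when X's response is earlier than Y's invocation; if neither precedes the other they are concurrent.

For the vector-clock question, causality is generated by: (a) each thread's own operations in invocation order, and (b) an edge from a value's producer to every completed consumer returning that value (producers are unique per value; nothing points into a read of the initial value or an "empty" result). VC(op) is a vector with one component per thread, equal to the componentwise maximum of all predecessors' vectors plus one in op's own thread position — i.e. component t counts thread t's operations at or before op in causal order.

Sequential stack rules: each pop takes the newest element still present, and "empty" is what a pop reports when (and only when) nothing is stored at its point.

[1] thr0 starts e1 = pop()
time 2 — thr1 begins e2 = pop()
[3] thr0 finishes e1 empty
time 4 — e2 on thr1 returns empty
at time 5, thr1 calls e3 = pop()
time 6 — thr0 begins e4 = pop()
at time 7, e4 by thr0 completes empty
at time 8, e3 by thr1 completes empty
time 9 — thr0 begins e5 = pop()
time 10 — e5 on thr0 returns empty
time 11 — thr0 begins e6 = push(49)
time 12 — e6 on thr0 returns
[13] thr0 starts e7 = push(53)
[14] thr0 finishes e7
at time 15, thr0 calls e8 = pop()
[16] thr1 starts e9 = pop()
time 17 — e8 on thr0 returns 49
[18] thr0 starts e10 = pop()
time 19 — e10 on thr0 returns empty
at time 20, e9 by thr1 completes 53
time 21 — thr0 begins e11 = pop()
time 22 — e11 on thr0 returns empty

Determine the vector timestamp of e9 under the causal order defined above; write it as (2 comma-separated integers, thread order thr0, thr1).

(5, 3)

invoked at 2, e2 has no predecessors; its own thr1 bump gives (0, 1)
invoked at 1, e1 has no predecessors; its own thr0 bump gives (1, 0)
invoked at 5, e3 merges VC(e2)=(0, 1) and bumps thr1's slot → (0, 2)
invoked at 6, e4 merges VC(e1)=(1, 0) and bumps thr0's slot → (2, 0)
invoked at 9, e5 merges VC(e4)=(2, 0) and bumps thr0's slot → (3, 0)
invoked at 11, e6 merges VC(e5)=(3, 0) and bumps thr0's slot → (4, 0)
invoked at 13, e7 merges VC(e6)=(4, 0) and bumps thr0's slot → (5, 0)
invoked at 15, e8 merges VC(e6)=(4, 0), VC(e7)=(5, 0) and bumps thr0's slot → (6, 0)
invoked at 18, e10 merges VC(e8)=(6, 0) and bumps thr0's slot → (7, 0)
invoked at 16, e9 merges VC(e3)=(0, 2), VC(e7)=(5, 0) and bumps thr1's slot → (5, 3)
invoked at 21, e11 merges VC(e10)=(7, 0) and bumps thr0's slot → (8, 0)
target: VC(e9) = (5, 3)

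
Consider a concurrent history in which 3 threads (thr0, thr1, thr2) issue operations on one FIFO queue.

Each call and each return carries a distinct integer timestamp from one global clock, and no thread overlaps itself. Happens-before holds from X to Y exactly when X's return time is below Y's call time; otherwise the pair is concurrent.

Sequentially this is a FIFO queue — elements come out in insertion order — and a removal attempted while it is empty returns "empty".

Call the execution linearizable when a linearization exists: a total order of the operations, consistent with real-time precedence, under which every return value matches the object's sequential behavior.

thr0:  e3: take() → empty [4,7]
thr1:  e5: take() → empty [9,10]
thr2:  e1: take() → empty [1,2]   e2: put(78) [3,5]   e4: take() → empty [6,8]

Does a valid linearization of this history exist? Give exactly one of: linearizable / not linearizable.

through event 7 a valid linearization exists; event 8 (e4 responding at time 8) ends that
real-time-consistent orders of the 4 completed operations: 3 — all fail the FIFO queue replay
take e1, e2, e3, e4: step 3 already fails, because e3 take() → empty cannot occur there
take e1, e2, e4, e3: step 3 already fails, because e4 take() → empty cannot occur there

not linearizable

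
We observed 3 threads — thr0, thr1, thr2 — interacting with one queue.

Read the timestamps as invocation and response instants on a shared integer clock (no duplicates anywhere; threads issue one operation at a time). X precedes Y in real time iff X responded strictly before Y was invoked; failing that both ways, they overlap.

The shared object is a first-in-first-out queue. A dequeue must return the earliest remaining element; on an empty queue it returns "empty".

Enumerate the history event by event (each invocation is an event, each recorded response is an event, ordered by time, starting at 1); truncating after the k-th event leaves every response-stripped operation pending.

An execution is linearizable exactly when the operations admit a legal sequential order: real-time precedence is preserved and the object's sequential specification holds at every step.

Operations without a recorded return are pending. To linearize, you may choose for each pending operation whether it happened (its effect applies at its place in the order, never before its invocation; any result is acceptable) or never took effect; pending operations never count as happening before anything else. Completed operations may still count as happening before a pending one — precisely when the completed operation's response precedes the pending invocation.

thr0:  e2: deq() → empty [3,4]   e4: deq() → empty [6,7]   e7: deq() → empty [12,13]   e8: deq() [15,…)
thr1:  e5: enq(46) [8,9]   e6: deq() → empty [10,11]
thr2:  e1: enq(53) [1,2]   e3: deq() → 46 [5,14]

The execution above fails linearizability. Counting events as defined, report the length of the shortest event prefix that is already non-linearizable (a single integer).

4

events 1..3 are linearizable; a witness order is e1:
after step 1 (e1 enq(53)): queue <53>
at event 4 (e2's time-4 response) nothing linearizes any more
one such order, e1, e2, breaks at step 2 where e2 deq() → empty is illegal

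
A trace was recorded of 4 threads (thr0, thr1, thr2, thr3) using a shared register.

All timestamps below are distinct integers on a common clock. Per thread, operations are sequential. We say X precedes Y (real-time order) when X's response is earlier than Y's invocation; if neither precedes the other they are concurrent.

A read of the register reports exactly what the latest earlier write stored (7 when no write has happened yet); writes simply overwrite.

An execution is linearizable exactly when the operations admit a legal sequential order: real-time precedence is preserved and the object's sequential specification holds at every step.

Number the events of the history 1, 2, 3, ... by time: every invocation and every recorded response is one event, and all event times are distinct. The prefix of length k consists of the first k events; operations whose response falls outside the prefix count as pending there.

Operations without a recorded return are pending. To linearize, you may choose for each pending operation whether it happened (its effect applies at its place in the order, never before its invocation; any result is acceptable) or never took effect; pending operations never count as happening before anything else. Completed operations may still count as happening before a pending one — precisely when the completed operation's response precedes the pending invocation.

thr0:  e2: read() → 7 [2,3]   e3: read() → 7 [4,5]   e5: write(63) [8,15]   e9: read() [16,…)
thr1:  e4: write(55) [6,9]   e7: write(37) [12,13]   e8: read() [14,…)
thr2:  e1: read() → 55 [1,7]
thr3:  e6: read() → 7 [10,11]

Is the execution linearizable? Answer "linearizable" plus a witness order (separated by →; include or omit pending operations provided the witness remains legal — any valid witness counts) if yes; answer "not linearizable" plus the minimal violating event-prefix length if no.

events 1..10 are fine; event 11 — the response of e6 at time 11 — makes the prefix non-linearizable
all 4 real-time-respecting orders fail — 5 completed register operations, no legal replay
no escape via the 1 pending operation (e5): every completion choice fails
for example e1, e2, e3, e4, e6 (pending dropped) fails at step 1: e1 read() → 55 is not legal there
for example e2, e1, e3, e4, e6 (pending dropped) fails at step 2: e1 read() → 55 is not legal there

not linearizable — minimal violating prefix: 11 events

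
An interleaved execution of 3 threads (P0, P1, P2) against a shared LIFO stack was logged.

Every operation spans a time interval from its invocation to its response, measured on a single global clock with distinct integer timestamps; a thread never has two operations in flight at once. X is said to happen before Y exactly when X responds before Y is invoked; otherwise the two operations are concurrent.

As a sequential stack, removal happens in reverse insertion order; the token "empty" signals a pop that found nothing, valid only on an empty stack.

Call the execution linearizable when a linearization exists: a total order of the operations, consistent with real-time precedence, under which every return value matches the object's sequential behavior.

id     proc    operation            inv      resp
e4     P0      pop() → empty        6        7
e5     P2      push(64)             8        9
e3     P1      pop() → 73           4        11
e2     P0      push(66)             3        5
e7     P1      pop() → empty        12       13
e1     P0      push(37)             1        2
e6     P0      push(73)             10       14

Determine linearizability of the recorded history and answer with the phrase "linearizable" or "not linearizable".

cut after 6 events: linearizable; cut after 7 events (e4 responds, time 7): not linearizable
the completed operations (3 total) allow one real-time order; the LIFO stack replay rejects it
including or dropping the 1 pending operation (e3) in any combination fails
take e1, e2, e4 (pending dropped): step 3 already fails, because e4 pop() → empty cannot occur there

not linearizable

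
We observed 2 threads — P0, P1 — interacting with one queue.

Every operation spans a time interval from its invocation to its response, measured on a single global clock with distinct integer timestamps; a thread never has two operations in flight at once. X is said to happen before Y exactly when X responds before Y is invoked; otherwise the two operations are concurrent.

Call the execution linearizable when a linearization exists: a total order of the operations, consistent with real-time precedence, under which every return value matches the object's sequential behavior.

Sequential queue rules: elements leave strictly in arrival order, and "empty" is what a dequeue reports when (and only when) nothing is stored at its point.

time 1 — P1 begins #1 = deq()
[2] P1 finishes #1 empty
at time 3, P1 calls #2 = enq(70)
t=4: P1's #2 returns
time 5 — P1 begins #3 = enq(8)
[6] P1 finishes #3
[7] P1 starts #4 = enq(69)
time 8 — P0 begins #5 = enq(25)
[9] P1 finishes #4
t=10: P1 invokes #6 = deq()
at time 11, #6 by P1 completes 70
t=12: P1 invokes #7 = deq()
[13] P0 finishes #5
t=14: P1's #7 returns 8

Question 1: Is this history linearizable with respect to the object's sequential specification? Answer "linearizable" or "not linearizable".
a witness: #1, #2, #3, #4, #5, #6, #7
1. #1 deq() → empty, leaving queue <>
2. #2 enq(70), leaving queue <70>
3. #3 enq(8), leaving queue <70,8>
4. #4 enq(69), leaving queue <70,8,69>
5. #5 enq(25), leaving queue <70,8,69,25>
6. #6 deq() → 70, leaving queue <8,69,25>
7. #7 deq() → 8, leaving queue <69,25>

linearizable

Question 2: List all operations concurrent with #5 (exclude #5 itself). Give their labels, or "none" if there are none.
concurrent with #5 ([8,13]): every op whose interval crosses 8..13
#1 [1,2]: before
#2 [3,4]: before
#3 [5,6]: before
#4 [7,9]: concurrent
#6 [10,11]: concurrent
#7 [12,14]: concurrent

#4, #6, #7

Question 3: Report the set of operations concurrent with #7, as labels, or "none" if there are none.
#7 runs from 12 to 14; window-overlapping ops are concurrent
#1 [1,2]: before
#2 [3,4]: before
#3 [5,6]: before
#4 [7,9]: before
#5 [8,13]: concurrent
#6 [10,11]: before

#5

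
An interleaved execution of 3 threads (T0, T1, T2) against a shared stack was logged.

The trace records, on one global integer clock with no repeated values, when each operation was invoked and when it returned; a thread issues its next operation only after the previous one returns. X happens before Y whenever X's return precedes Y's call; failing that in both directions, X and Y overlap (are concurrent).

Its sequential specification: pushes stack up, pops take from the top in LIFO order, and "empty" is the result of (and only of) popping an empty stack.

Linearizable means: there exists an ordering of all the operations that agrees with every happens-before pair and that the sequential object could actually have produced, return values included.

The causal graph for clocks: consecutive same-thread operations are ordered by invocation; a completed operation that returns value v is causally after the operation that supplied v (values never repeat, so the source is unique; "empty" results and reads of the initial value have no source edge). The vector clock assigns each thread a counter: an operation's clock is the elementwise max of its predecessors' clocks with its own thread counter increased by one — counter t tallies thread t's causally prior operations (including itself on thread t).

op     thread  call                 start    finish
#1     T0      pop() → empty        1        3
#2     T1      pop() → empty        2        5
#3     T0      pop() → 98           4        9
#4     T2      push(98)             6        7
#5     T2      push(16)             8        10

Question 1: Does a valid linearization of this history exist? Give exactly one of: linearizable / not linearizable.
a witness: #1, #2, #4, #3, #5
step 1: #1 pop() → empty — stack <>
step 2: #2 pop() → empty — stack <>
step 3: #4 push(98) — stack <98>
step 4: #3 pop() → 98 — stack <>
step 5: #5 push(16) — stack <16>

linearizable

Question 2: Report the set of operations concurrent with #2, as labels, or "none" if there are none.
Answer: #1, #3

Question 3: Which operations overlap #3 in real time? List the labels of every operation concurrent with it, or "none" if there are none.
Answer: #2, #4, #5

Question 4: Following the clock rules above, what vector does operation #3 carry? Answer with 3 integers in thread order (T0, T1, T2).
Answer: (2, 0, 1)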